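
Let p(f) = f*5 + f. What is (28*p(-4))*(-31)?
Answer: 20832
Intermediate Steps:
p(f) = 6*f (p(f) = 5*f + f = 6*f)
(28*p(-4))*(-31) = (28*(6*(-4)))*(-31) = (28*(-24))*(-31) = -672*(-31) = 20832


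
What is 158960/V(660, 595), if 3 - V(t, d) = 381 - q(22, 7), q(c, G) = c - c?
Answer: -79480/189 ≈ -420.53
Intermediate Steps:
q(c, G) = 0
V(t, d) = -378 (V(t, d) = 3 - (381 - 1*0) = 3 - (381 + 0) = 3 - 1*381 = 3 - 381 = -378)
158960/V(660, 595) = 158960/(-378) = 158960*(-1/378) = -79480/189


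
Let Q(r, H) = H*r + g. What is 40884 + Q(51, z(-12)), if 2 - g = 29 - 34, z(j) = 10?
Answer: 41401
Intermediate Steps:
g = 7 (g = 2 - (29 - 34) = 2 - 1*(-5) = 2 + 5 = 7)
Q(r, H) = 7 + H*r (Q(r, H) = H*r + 7 = 7 + H*r)
40884 + Q(51, z(-12)) = 40884 + (7 + 10*51) = 40884 + (7 + 510) = 40884 + 517 = 41401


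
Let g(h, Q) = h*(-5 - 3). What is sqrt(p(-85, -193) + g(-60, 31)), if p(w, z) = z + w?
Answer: sqrt(202) ≈ 14.213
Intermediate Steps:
g(h, Q) = -8*h (g(h, Q) = h*(-8) = -8*h)
p(w, z) = w + z
sqrt(p(-85, -193) + g(-60, 31)) = sqrt((-85 - 193) - 8*(-60)) = sqrt(-278 + 480) = sqrt(202)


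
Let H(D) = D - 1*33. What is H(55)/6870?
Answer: 11/3435 ≈ 0.0032023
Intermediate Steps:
H(D) = -33 + D (H(D) = D - 33 = -33 + D)
H(55)/6870 = (-33 + 55)/6870 = 22*(1/6870) = 11/3435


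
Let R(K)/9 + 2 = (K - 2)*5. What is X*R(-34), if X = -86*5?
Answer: 704340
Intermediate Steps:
X = -430
R(K) = -108 + 45*K (R(K) = -18 + 9*((K - 2)*5) = -18 + 9*((-2 + K)*5) = -18 + 9*(-10 + 5*K) = -18 + (-90 + 45*K) = -108 + 45*K)
X*R(-34) = -430*(-108 + 45*(-34)) = -430*(-108 - 1530) = -430*(-1638) = 704340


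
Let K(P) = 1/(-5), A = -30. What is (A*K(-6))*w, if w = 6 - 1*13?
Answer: -42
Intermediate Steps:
K(P) = -1/5
w = -7 (w = 6 - 13 = -7)
(A*K(-6))*w = -30*(-1/5)*(-7) = 6*(-7) = -42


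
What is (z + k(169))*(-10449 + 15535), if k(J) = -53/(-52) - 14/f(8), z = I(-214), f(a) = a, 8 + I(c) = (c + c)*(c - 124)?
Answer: 9564317091/13 ≈ 7.3572e+8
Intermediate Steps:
I(c) = -8 + 2*c*(-124 + c) (I(c) = -8 + (c + c)*(c - 124) = -8 + (2*c)*(-124 + c) = -8 + 2*c*(-124 + c))
z = 144656 (z = -8 - 248*(-214) + 2*(-214)² = -8 + 53072 + 2*45796 = -8 + 53072 + 91592 = 144656)
k(J) = -19/26 (k(J) = -53/(-52) - 14/8 = -53*(-1/52) - 14*⅛ = 53/52 - 7/4 = -19/26)
(z + k(169))*(-10449 + 15535) = (144656 - 19/26)*(-10449 + 15535) = (3761037/26)*5086 = 9564317091/13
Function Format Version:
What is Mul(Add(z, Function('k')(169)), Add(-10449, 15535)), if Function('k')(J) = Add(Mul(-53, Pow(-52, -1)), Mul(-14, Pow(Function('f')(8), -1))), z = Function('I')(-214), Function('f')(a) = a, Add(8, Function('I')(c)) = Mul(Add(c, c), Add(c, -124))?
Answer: Rational(9564317091, 13) ≈ 7.3572e+8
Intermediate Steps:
Function('I')(c) = Add(-8, Mul(2, c, Add(-124, c))) (Function('I')(c) = Add(-8, Mul(Add(c, c), Add(c, -124))) = Add(-8, Mul(Mul(2, c), Add(-124, c))) = Add(-8, Mul(2, c, Add(-124, c))))
z = 144656 (z = Add(-8, Mul(-248, -214), Mul(2, Pow(-214, 2))) = Add(-8, 53072, Mul(2, 45796)) = Add(-8, 53072, 91592) = 144656)
Function('k')(J) = Rational(-19, 26) (Function('k')(J) = Add(Mul(-53, Pow(-52, -1)), Mul(-14, Pow(8, -1))) = Add(Mul(-53, Rational(-1, 52)), Mul(-14, Rational(1, 8))) = Add(Rational(53, 52), Rational(-7, 4)) = Rational(-19, 26))
Mul(Add(z, Function('k')(169)), Add(-10449, 15535)) = Mul(Add(144656, Rational(-19, 26)), Add(-10449, 15535)) = Mul(Rational(3761037, 26), 5086) = Rational(9564317091, 13)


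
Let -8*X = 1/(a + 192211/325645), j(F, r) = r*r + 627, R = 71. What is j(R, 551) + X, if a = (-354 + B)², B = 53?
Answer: 71807433423123699/236031638848 ≈ 3.0423e+5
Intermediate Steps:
a = 90601 (a = (-354 + 53)² = (-301)² = 90601)
j(F, r) = 627 + r² (j(F, r) = r² + 627 = 627 + r²)
X = -325645/236031638848 (X = -1/(8*(90601 + 192211/325645)) = -1/(8*29503954856/325645) = -⅛*325645/29503954856 = -325645/236031638848 ≈ -1.3797e-6)
j(R, 551) + X = (627 + 551²) - 325645/236031638848 = (627 + 303601) - 325645/236031638848 = 304228 - 325645/236031638848 = 71807433423123699/236031638848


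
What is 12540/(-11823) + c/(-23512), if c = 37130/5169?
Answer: -254078238185/239481816924 ≈ -1.0609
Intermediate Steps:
c = 37130/5169 (c = 37130*(1/5169) = 37130/5169 ≈ 7.1832)
12540/(-11823) + c/(-23512) = 12540/(-11823) + (37130/5169)/(-23512) = 12540*(-1/11823) + (37130/5169)*(-1/23512) = -4180/3941 - 18565/60766764 = -254078238185/239481816924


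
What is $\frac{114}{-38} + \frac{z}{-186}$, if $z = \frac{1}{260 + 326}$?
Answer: $- \frac{326989}{108996} \approx -3.0$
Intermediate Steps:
$z = \frac{1}{586} \approx 0.0017065$
$\frac{114}{-38} + \frac{z}{-186} = \frac{114}{-38} + \frac{1}{586 \left(-186\right)} = 114 \left(- \frac{1}{38}\right) + \frac{1}{586} \left(- \frac{1}{186}\right) = -3 - \frac{1}{108996} = - \frac{326989}{108996}$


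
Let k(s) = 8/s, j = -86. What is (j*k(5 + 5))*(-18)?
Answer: 6192/5 ≈ 1238.4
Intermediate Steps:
(j*k(5 + 5))*(-18) = -688/(5 + 5)*(-18) = -688/10*(-18) = -86*⅘*(-18) = -344/5*(-18) = 6192/5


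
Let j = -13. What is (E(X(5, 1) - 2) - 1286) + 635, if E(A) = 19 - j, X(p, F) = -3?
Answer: -619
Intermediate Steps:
E(A) = 32 (E(A) = 19 - 1*(-13) = 19 + 13 = 32)
(E(X(5, 1) - 2) - 1286) + 635 = (32 - 1286) + 635 = -1254 + 635 = -619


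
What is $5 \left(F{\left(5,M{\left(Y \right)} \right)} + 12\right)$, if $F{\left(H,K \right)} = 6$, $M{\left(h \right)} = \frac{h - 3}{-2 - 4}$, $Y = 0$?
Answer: $90$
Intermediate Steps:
$M{\left(h \right)} = \frac{1}{2} - \frac{h}{6}$ ($M{\left(h \right)} = \frac{-3 + h}{-6} = \left(-3 + h\right) \left(- \frac{1}{6}\right) = \frac{1}{2} - \frac{h}{6}$)
$5 \left(F{\left(5,M{\left(Y \right)} \right)} + 12\right) = 5 \left(6 + 12\right) = 5 \cdot 18 = 90$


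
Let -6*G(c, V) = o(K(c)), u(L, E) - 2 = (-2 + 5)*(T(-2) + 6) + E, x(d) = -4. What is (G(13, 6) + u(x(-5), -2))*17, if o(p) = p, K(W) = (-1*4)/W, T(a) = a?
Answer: 7990/39 ≈ 204.87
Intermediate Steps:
K(W) = -4/W
u(L, E) = 14 + E (u(L, E) = 2 + ((-2 + 5)*(-2 + 6) + E) = 2 + (3*4 + E) = 2 + (12 + E) = 14 + E)
G(c, V) = 2/(3*c) (G(c, V) = -(-2)/(3*c) = 2/(3*c))
(G(13, 6) + u(x(-5), -2))*17 = ((2/3)/13 + (14 - 2))*17 = ((2/3)*(1/13) + 12)*17 = (2/39 + 12)*17 = (470/39)*17 = 7990/39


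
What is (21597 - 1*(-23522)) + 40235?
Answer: 85354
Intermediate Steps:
(21597 - 1*(-23522)) + 40235 = (21597 + 23522) + 40235 = 45119 + 40235 = 85354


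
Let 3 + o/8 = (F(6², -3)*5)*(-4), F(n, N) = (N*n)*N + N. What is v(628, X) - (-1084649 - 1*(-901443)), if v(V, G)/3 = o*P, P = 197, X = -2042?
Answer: -30184738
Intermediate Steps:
F(n, N) = N + n*N² (F(n, N) = n*N² + N = N + n*N²)
o = -51384 (o = -24 + 8*((-3*(1 - 3*6²)*5)*(-4)) = -24 + 8*((-3*(1 - 3*36)*5)*(-4)) = -24 + 8*((-3*(1 - 108)*5)*(-4)) = -24 + 8*((-3*(-107)*5)*(-4)) = -24 + 8*((321*5)*(-4)) = -24 + 8*(1605*(-4)) = -24 + 8*(-6420) = -24 - 51360 = -51384)
v(V, G) = -30367944 (v(V, G) = 3*(-51384*197) = 3*(-10122648) = -30367944)
v(628, X) - (-1084649 - 1*(-901443)) = -30367944 - (-1084649 - 1*(-901443)) = -30367944 - (-1084649 + 901443) = -30367944 - 1*(-183206) = -30367944 + 183206 = -30184738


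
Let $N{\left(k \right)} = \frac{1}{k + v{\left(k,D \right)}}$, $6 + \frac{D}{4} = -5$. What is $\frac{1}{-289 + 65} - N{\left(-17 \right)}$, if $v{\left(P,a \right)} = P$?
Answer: $\frac{95}{3808} \approx 0.024947$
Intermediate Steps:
$D = -44$ ($D = -24 + 4 \left(-5\right) = -24 - 20 = -44$)
$N{\left(k \right)} = \frac{1}{2 k}$ ($N{\left(k \right)} = \frac{1}{k + k} = \frac{1}{2 k}$)
$\frac{1}{-289 + 65} - N{\left(-17 \right)} = \frac{1}{-289 + 65} - \frac{1}{2 \left(-17\right)} = \frac{1}{-224} - \frac{1}{2} \left(- \frac{1}{17}\right) = - \frac{1}{224} - - \frac{1}{34} = - \frac{1}{224} + \frac{1}{34} = \frac{95}{3808}$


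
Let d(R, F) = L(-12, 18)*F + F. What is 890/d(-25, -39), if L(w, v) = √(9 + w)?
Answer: -445/78 + 445*I*√3/78 ≈ -5.7051 + 9.8816*I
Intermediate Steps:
d(R, F) = F + I*F*√3 (d(R, F) = √(9 - 12)*F + F = √(-3)*F + F = (I*√3)*F + F = I*F*√3 + F = F + I*F*√3)
890/d(-25, -39) = 890/((-39*(1 + I*√3))) = 890/(-39 - 39*I*√3)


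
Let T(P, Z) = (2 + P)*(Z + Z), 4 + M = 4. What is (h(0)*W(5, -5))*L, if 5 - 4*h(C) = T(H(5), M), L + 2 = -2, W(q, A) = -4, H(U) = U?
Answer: 20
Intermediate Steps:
M = 0 (M = -4 + 4 = 0)
L = -4 (L = -2 - 2 = -4)
T(P, Z) = 2*Z*(2 + P) (T(P, Z) = (2 + P)*(2*Z) = 2*Z*(2 + P))
h(C) = 5/4 (h(C) = 5/4 - 0*(2 + 5)/2 = 5/4 - 0*7/2 = 5/4 - ¼*0 = 5/4 + 0 = 5/4)
(h(0)*W(5, -5))*L = ((5/4)*(-4))*(-4) = -5*(-4) = 20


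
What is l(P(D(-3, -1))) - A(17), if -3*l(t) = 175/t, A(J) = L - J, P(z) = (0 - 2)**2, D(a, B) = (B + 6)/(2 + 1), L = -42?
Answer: 533/12 ≈ 44.417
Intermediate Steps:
D(a, B) = 2 + B/3 (D(a, B) = (6 + B)/3 = (6 + B)*(1/3) = 2 + B/3)
P(z) = 4 (P(z) = (-2)**2 = 4)
A(J) = -42 - J
l(t) = -175/(3*t)
l(P(D(-3, -1))) - A(17) = -175/3/4 - (-42 - 1*17) = -175/3*1/4 - (-42 - 17) = -175/12 - 1*(-59) = -175/12 + 59 = 533/12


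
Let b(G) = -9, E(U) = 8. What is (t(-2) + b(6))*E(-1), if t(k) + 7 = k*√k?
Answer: -128 - 16*I*√2 ≈ -128.0 - 22.627*I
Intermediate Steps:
t(k) = -7 + k^(3/2) (t(k) = -7 + k*√k = -7 + k^(3/2))
(t(-2) + b(6))*E(-1) = ((-7 + (-2)^(3/2)) - 9)*8 = ((-7 - 2*I*√2) - 9)*8 = (-16 - 2*I*√2)*8 = -128 - 16*I*√2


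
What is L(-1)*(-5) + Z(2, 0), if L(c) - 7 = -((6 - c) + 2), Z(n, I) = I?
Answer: 10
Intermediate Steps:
L(c) = -1 + c (L(c) = 7 - ((6 - c) + 2) = 7 - (8 - c) = 7 + (-8 + c) = -1 + c)
L(-1)*(-5) + Z(2, 0) = (-1 - 1)*(-5) + 0 = -2*(-5) + 0 = 10 + 0 = 10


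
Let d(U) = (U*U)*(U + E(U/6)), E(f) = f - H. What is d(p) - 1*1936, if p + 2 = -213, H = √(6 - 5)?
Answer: -69857591/6 ≈ -1.1643e+7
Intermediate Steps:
H = 1 (H = √1 = 1)
p = -215 (p = -2 - 213 = -215)
E(f) = -1 + f (E(f) = f - 1*1 = f - 1 = -1 + f)
d(U) = U²*(-1 + 7*U/6) (d(U) = (U*U)*(U + (-1 + U/6)) = U²*(U + (-1 + U*(⅙))) = U²*(U + (-1 + U/6)) = U²*(-1 + 7*U/6))
d(p) - 1*1936 = (⅙)*(-215)²*(-6 + 7*(-215)) - 1*1936 = (⅙)*46225*(-6 - 1505) - 1936 = (⅙)*46225*(-1511) - 1936 = -69845975/6 - 1936 = -69857591/6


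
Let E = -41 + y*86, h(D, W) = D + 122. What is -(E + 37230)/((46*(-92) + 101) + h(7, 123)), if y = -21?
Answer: 35383/4002 ≈ 8.8413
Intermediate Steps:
h(D, W) = 122 + D
E = -1847 (E = -41 - 21*86 = -41 - 1806 = -1847)
-(E + 37230)/((46*(-92) + 101) + h(7, 123)) = -(-1847 + 37230)/((46*(-92) + 101) + (122 + 7)) = -35383/((-4232 + 101) + 129) = -35383/(-4131 + 129) = -35383/(-4002) = -35383*(-1)/4002 = -1*(-35383/4002) = 35383/4002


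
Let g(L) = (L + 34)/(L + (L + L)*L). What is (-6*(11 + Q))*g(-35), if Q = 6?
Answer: 34/805 ≈ 0.042236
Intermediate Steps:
g(L) = (34 + L)/(L + 2*L²) (g(L) = (34 + L)/(L + (2*L)*L) = (34 + L)/(L + 2*L²))
(-6*(11 + Q))*g(-35) = (-6*(11 + 6))*((34 - 35)/((-35)*(1 + 2*(-35)))) = (-6*17)*(-1/35*(-1)/(1 - 70)) = -(-102)*(-1)/(35*(-69)) = -(-102)*(-1)*(-1)/(35*69) = -102*(-1/2415) = 34/805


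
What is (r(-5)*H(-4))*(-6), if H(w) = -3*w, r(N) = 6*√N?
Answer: -432*I*√5 ≈ -965.98*I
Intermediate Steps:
(r(-5)*H(-4))*(-6) = ((6*√(-5))*(-3*(-4)))*(-6) = ((6*(I*√5))*12)*(-6) = ((6*I*√5)*12)*(-6) = (72*I*√5)*(-6) = -432*I*√5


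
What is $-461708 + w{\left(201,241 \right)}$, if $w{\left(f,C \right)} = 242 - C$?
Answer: $-461707$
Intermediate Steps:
$-461708 + w{\left(201,241 \right)} = -461708 + \left(242 - 241\right) = -461708 + 1 = -461707$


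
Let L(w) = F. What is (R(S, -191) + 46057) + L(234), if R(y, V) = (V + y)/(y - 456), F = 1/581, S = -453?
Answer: 24324412426/528129 ≈ 46058.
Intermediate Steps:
F = 1/581 ≈ 0.0017212
R(y, V) = (V + y)/(-456 + y)
L(w) = 1/581
(R(S, -191) + 46057) + L(234) = ((-191 - 453)/(-456 - 453) + 46057) + 1/581 = (-644/(-909) + 46057) + 1/581 = (-1/909*(-644) + 46057) + 1/581 = (644/909 + 46057) + 1/581 = 41866457/909 + 1/581 = 24324412426/528129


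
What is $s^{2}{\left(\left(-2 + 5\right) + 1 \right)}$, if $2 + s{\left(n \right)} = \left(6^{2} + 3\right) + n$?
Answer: $1681$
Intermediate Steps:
$s{\left(n \right)} = 37 + n$ ($s{\left(n \right)} = -2 + \left(\left(6^{2} + 3\right) + n\right) = -2 + \left(\left(36 + 3\right) + n\right) = -2 + \left(39 + n\right) = 37 + n$)
$s^{2}{\left(\left(-2 + 5\right) + 1 \right)} = \left(37 + \left(\left(-2 + 5\right) + 1\right)\right)^{2} = \left(37 + \left(3 + 1\right)\right)^{2} = \left(37 + 4\right)^{2} = 41^{2} = 1681$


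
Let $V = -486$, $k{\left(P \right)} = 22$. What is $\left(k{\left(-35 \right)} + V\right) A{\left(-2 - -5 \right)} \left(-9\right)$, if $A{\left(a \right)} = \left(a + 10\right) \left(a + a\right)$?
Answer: $325728$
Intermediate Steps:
$A{\left(a \right)} = 2 a \left(10 + a\right)$ ($A{\left(a \right)} = \left(10 + a\right) 2 a = 2 a \left(10 + a\right)$)
$\left(k{\left(-35 \right)} + V\right) A{\left(-2 - -5 \right)} \left(-9\right) = \left(22 - 486\right) 2 \left(-2 - -5\right) \left(10 - -3\right) \left(-9\right) = - 464 \cdot 2 \left(-2 + 5\right) \left(10 + \left(-2 + 5\right)\right) \left(-9\right) = - 464 \cdot 2 \cdot 3 \left(10 + 3\right) \left(-9\right) = - 464 \cdot 2 \cdot 3 \cdot 13 \left(-9\right) = - 464 \cdot 78 \left(-9\right) = \left(-464\right) \left(-702\right) = 325728$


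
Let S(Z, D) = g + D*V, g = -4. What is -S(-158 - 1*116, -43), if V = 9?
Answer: 391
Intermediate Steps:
S(Z, D) = -4 + 9*D (S(Z, D) = -4 + D*9 = -4 + 9*D)
-S(-158 - 1*116, -43) = -(-4 + 9*(-43)) = -(-4 - 387) = -1*(-391) = 391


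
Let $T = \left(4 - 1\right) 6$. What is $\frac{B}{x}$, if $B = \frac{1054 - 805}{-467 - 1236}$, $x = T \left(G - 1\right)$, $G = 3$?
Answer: $- \frac{83}{20436} \approx -0.0040615$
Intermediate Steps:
$T = 18$ ($T = 3 \cdot 6 = 18$)
$x = 36$ ($x = 18 \left(3 - 1\right) = 18 \cdot 2 = 36$)
$B = - \frac{249}{1703}$ ($B = \frac{249}{-1703} = 249 \left(- \frac{1}{1703}\right) = - \frac{249}{1703} \approx -0.14621$)
$\frac{B}{x} = - \frac{249}{1703 \cdot 36} = \left(- \frac{249}{1703}\right) \frac{1}{36} = - \frac{83}{20436}$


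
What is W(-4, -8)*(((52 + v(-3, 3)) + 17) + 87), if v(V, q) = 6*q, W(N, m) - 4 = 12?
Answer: 2784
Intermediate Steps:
W(N, m) = 16 (W(N, m) = 4 + 12 = 16)
W(-4, -8)*(((52 + v(-3, 3)) + 17) + 87) = 16*(((52 + 6*3) + 17) + 87) = 16*(((52 + 18) + 17) + 87) = 16*((70 + 17) + 87) = 16*(87 + 87) = 16*174 = 2784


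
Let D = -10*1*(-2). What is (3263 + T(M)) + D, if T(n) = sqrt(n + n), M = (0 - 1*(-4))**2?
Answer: 3283 + 4*sqrt(2) ≈ 3288.7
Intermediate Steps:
D = 20 (D = -10*(-2) = 20)
M = 16 (M = (0 + 4)**2 = 4**2 = 16)
T(n) = sqrt(2)*sqrt(n) (T(n) = sqrt(2*n) = sqrt(2)*sqrt(n))
(3263 + T(M)) + D = (3263 + sqrt(2)*sqrt(16)) + 20 = (3263 + sqrt(2)*4) + 20 = (3263 + 4*sqrt(2)) + 20 = 3283 + 4*sqrt(2)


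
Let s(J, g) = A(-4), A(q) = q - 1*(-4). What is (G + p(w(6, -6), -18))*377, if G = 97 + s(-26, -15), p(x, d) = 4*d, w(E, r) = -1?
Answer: 9425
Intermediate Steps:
A(q) = 4 + q (A(q) = q + 4 = 4 + q)
s(J, g) = 0 (s(J, g) = 4 - 4 = 0)
G = 97 (G = 97 + 0 = 97)
(G + p(w(6, -6), -18))*377 = (97 + 4*(-18))*377 = (97 - 72)*377 = 25*377 = 9425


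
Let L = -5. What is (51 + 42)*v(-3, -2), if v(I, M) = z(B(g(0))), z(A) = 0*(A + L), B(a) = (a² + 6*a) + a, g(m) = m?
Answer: 0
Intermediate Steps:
B(a) = a² + 7*a
z(A) = 0 (z(A) = 0*(A - 5) = 0*(-5 + A) = 0)
v(I, M) = 0
(51 + 42)*v(-3, -2) = (51 + 42)*0 = 93*0 = 0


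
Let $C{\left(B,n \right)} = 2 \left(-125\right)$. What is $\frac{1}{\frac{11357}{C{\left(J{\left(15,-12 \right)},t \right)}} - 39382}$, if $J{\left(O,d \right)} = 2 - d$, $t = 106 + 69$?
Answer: $- \frac{250}{9856857} \approx -2.5363 \cdot 10^{-5}$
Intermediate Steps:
$t = 175$
$C{\left(B,n \right)} = -250$
$\frac{1}{\frac{11357}{C{\left(J{\left(15,-12 \right)},t \right)}} - 39382} = \frac{1}{\frac{11357}{-250} - 39382} = \frac{1}{11357 \left(- \frac{1}{250}\right) - 39382} = \frac{1}{- \frac{11357}{250} - 39382} = \frac{1}{- \frac{9856857}{250}} = - \frac{250}{9856857}$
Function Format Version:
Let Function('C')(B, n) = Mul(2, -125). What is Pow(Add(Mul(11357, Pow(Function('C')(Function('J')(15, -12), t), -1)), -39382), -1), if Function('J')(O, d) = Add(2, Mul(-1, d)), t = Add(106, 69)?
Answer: Rational(-250, 9856857) ≈ -2.5363e-5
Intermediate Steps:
t = 175
Function('C')(B, n) = -250
Pow(Add(Mul(11357, Pow(Function('C')(Function('J')(15, -12), t), -1)), -39382), -1) = Pow(Add(Mul(11357, Pow(-250, -1)), -39382), -1) = Pow(Add(Mul(11357, Rational(-1, 250)), -39382), -1) = Pow(Add(Rational(-11357, 250), -39382), -1) = Pow(Rational(-9856857, 250), -1) = Rational(-250, 9856857)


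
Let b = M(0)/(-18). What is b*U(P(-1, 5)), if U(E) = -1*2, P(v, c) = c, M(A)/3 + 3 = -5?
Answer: -8/3 ≈ -2.6667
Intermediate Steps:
M(A) = -24 (M(A) = -9 + 3*(-5) = -9 - 15 = -24)
U(E) = -2
b = 4/3 (b = -24/(-18) = -24*(-1/18) = 4/3 ≈ 1.3333)
b*U(P(-1, 5)) = (4/3)*(-2) = -8/3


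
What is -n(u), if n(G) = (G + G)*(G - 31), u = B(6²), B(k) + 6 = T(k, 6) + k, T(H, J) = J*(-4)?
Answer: 300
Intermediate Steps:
T(H, J) = -4*J
B(k) = -30 + k (B(k) = -6 + (-4*6 + k) = -6 + (-24 + k) = -30 + k)
u = 6 (u = -30 + 6² = -30 + 36 = 6)
n(G) = 2*G*(-31 + G) (n(G) = (2*G)*(-31 + G) = 2*G*(-31 + G))
-n(u) = -2*6*(-31 + 6) = -2*6*(-25) = -1*(-300) = 300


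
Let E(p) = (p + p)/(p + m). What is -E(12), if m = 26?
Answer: -12/19 ≈ -0.63158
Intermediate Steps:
E(p) = 2*p/(26 + p) (E(p) = (p + p)/(p + 26) = (2*p)/(26 + p) = 2*p/(26 + p))
-E(12) = -2*12/(26 + 12) = -2*12/38 = -1*12/19 = -12/19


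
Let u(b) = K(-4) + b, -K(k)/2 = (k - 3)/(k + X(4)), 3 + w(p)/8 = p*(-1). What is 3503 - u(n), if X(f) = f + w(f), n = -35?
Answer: 14153/4 ≈ 3538.3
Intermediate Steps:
w(p) = -24 - 8*p (w(p) = -24 + 8*(p*(-1)) = -24 + 8*(-p) = -24 - 8*p)
X(f) = -24 - 7*f (X(f) = f + (-24 - 8*f) = -24 - 7*f)
K(k) = -2*(-3 + k)/(-52 + k) (K(k) = -2*(k - 3)/(k + (-24 - 7*4)) = -2*(-3 + k)/(k + (-24 - 28)) = -2*(-3 + k)/(k - 52) = -2*(-3 + k)/(-52 + k))
u(b) = -¼ + b (u(b) = 2*(3 - 1*(-4))/(-52 - 4) + b = 2*(3 + 4)/(-56) + b = 2*(-1/56)*7 + b = -¼ + b)
3503 - u(n) = 3503 - (-¼ - 35) = 3503 - 1*(-141/4) = 3503 + 141/4 = 14153/4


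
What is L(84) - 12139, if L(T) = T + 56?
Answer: -11999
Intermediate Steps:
L(T) = 56 + T
L(84) - 12139 = (56 + 84) - 12139 = 140 - 12139 = -11999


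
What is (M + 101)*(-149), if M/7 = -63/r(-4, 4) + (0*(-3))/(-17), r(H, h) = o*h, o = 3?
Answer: -38293/4 ≈ -9573.3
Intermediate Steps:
r(H, h) = 3*h
M = -147/4 (M = 7*(-63/(3*4) + (0*(-3))/(-17)) = 7*(-63/12 + 0*(-1/17)) = 7*(-63*1/12 + 0) = 7*(-21/4 + 0) = 7*(-21/4) = -147/4 ≈ -36.750)
(M + 101)*(-149) = (-147/4 + 101)*(-149) = (257/4)*(-149) = -38293/4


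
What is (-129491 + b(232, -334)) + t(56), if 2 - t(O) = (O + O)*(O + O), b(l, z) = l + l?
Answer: -141569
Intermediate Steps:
b(l, z) = 2*l
t(O) = 2 - 4*O² (t(O) = 2 - (O + O)*(O + O) = 2 - 2*O*2*O = 2 - 4*O²)
(-129491 + b(232, -334)) + t(56) = (-129491 + 2*232) + (2 - 4*56²) = (-129491 + 464) + (2 - 4*3136) = -129027 + (2 - 12544) = -129027 - 12542 = -141569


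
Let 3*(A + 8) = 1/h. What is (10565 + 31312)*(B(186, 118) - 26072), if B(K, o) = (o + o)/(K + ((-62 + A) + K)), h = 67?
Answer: -66274589614860/60703 ≈ -1.0918e+9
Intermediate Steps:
A = -1607/201 (A = -8 + (1/3)/67 = -8 + (1/3)*(1/67) = -8 + 1/201 = -1607/201 ≈ -7.9950)
B(K, o) = 2*o/(-14069/201 + 2*K) (B(K, o) = (o + o)/(K + ((-62 - 1607/201) + K)) = (2*o)/(K + (-14069/201 + K)) = (2*o)/(-14069/201 + 2*K) = 2*o/(-14069/201 + 2*K))
(10565 + 31312)*(B(186, 118) - 26072) = (10565 + 31312)*(402*118/(-14069 + 402*186) - 26072) = 41877*(402*118/(-14069 + 74772) - 26072) = 41877*(402*118/60703 - 26072) = 41877*(402*118*(1/60703) - 26072) = 41877*(47436/60703 - 26072) = 41877*(-1582601180/60703) = -66274589614860/60703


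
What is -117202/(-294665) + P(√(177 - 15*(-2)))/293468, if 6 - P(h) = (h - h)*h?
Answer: 2456914609/6176767730 ≈ 0.39777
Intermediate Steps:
P(h) = 6 (P(h) = 6 - (h - h)*h = 6 - 0*h = 6 - 1*0 = 6 + 0 = 6)
-117202/(-294665) + P(√(177 - 15*(-2)))/293468 = -117202/(-294665) + 6/293468 = -117202*(-1/294665) + 6*(1/293468) = 117202/294665 + 3/146734 = 2456914609/6176767730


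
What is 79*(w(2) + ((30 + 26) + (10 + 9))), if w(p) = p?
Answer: 6083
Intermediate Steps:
79*(w(2) + ((30 + 26) + (10 + 9))) = 79*(2 + ((30 + 26) + (10 + 9))) = 79*(2 + (56 + 19)) = 79*(2 + 75) = 79*77 = 6083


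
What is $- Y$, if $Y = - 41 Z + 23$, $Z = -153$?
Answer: $-6296$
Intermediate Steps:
$Y = 6296$ ($Y = \left(-41\right) \left(-153\right) + 23 = 6273 + 23 = 6296$)
$- Y = \left(-1\right) 6296 = -6296$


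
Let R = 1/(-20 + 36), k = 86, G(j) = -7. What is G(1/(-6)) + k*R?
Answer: -13/8 ≈ -1.6250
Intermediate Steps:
R = 1/16 ≈ 0.062500
G(1/(-6)) + k*R = -7 + 86*(1/16) = -7 + 43/8 = -13/8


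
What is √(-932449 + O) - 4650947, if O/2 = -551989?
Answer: -4650947 + I*√2036427 ≈ -4.6509e+6 + 1427.0*I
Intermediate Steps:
O = -1103978 (O = 2*(-551989) = -1103978)
√(-932449 + O) - 4650947 = √(-932449 - 1103978) - 4650947 = √(-2036427) - 4650947 = I*√2036427 - 4650947 = -4650947 + I*√2036427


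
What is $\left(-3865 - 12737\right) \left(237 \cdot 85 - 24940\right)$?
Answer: $79606590$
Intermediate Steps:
$\left(-3865 - 12737\right) \left(237 \cdot 85 - 24940\right) = - 16602 \left(20145 - 24940\right) = \left(-16602\right) \left(-4795\right) = 79606590$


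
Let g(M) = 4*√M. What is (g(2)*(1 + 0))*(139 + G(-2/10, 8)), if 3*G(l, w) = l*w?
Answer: 8308*√2/15 ≈ 783.29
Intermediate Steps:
G(l, w) = l*w/3 (G(l, w) = (l*w)/3 = l*w/3)
(g(2)*(1 + 0))*(139 + G(-2/10, 8)) = ((4*√2)*(1 + 0))*(139 + (⅓)*(-2/10)*8) = ((4*√2)*1)*(139 + (⅓)*(-2*⅒)*8) = (4*√2)*(139 + (⅓)*(-⅕)*8) = (4*√2)*(139 - 8/15) = (4*√2)*(2077/15) = 8308*√2/15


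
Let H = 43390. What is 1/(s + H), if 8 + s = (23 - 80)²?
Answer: 1/46631 ≈ 2.1445e-5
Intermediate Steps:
s = 3241 (s = -8 + (23 - 80)² = -8 + (-57)² = -8 + 3249 = 3241)
1/(s + H) = 1/(3241 + 43390) = 1/46631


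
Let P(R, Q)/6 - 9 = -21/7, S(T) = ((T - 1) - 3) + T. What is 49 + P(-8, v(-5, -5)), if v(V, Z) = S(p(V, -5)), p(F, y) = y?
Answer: 85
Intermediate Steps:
S(T) = -4 + 2*T (S(T) = ((-1 + T) - 3) + T = (-4 + T) + T = -4 + 2*T)
v(V, Z) = -14 (v(V, Z) = -4 + 2*(-5) = -4 - 10 = -14)
P(R, Q) = 36 (P(R, Q) = 54 + 6*(-21/7) = 54 + 6*(-21*1/7) = 54 + 6*(-3) = 54 - 18 = 36)
49 + P(-8, v(-5, -5)) = 49 + 36 = 85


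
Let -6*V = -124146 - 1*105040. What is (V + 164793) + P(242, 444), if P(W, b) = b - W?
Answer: 609578/3 ≈ 2.0319e+5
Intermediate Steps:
V = 114593/3 (V = -(-124146 - 1*105040)/6 = -(-124146 - 105040)/6 = -⅙*(-229186) = 114593/3 ≈ 38198.)
(V + 164793) + P(242, 444) = (114593/3 + 164793) + (444 - 1*242) = 608972/3 + (444 - 242) = 608972/3 + 202 = 609578/3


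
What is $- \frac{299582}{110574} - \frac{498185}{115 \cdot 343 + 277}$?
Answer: $- \frac{33493152197}{2196110214} \approx -15.251$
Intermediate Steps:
$- \frac{299582}{110574} - \frac{498185}{115 \cdot 343 + 277} = \left(-299582\right) \frac{1}{110574} - \frac{498185}{39445 + 277} = - \frac{149791}{55287} - \frac{498185}{39722} = - \frac{33493152197}{2196110214}$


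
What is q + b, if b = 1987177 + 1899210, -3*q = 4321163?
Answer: 7337998/3 ≈ 2.4460e+6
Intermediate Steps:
q = -4321163/3 (q = -⅓*4321163 = -4321163/3 ≈ -1.4404e+6)
b = 3886387
q + b = -4321163/3 + 3886387 = 7337998/3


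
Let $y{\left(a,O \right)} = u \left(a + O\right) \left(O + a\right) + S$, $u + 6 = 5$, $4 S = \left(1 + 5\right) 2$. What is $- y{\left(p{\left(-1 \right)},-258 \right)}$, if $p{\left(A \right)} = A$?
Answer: $67078$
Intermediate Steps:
$S = 3$ ($S = \frac{\left(1 + 5\right) 2}{4} = \frac{6 \cdot 2}{4} = \frac{1}{4} \cdot 12 = 3$)
$u = -1$ ($u = -6 + 5 = -1$)
$y{\left(a,O \right)} = 3 - \left(O + a\right)^{2}$ ($y{\left(a,O \right)} = - \left(a + O\right) \left(O + a\right) + 3 = - \left(O + a\right) \left(O + a\right) + 3 = - \left(O + a\right)^{2} + 3 = 3 - \left(O + a\right)^{2}$)
$- y{\left(p{\left(-1 \right)},-258 \right)} = - (3 - \left(-258 - 1\right)^{2}) = - (3 - \left(-259\right)^{2}) = - (3 - 67081) = \left(-1\right) \left(-67078\right) = 67078$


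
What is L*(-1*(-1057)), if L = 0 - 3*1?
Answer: -3171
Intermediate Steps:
L = -3 (L = 0 - 3 = -3)
L*(-1*(-1057)) = -(-3)*(-1057) = -3*1057 = -3171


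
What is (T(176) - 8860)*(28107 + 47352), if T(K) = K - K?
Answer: -668566740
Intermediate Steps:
T(K) = 0
(T(176) - 8860)*(28107 + 47352) = (0 - 8860)*(28107 + 47352) = -8860*75459 = -668566740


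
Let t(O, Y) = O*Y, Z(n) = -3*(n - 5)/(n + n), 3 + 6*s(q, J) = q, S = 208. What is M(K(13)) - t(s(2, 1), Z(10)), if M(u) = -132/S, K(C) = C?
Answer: -79/104 ≈ -0.75961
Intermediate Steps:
s(q, J) = -½ + q/6
Z(n) = -3*(-5 + n)/(2*n)
M(u) = -33/52 (M(u) = -132/208 = -132*1/208 = -33/52)
M(K(13)) - t(s(2, 1), Z(10)) = -33/52 - (-½ + (⅙)*2)*(3/2)*(5 - 1*10)/10 = -33/52 - (-½ + ⅓)*(3/2)*(⅒)*(5 - 10) = -33/52 - (-1)*(3/2)*(⅒)*(-5)/6 = -33/52 - (-1)*(-3)/(6*4) = -33/52 - 1*⅛ = -33/52 - ⅛ = -79/104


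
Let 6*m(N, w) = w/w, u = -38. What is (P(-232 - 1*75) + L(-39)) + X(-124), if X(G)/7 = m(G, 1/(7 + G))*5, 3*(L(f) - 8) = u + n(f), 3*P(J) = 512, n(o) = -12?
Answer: 1007/6 ≈ 167.83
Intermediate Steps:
P(J) = 512/3 (P(J) = (⅓)*512 = 512/3)
L(f) = -26/3 (L(f) = 8 + (-38 - 12)/3 = 8 + (⅓)*(-50) = 8 - 50/3 = -26/3)
m(N, w) = ⅙ (m(N, w) = (w/w)/6 = (⅙)*1 = ⅙)
X(G) = 35/6 (X(G) = 7*((⅙)*5) = 7*(⅚) = 35/6)
(P(-232 - 1*75) + L(-39)) + X(-124) = (512/3 - 26/3) + 35/6 = 162 + 35/6 = 1007/6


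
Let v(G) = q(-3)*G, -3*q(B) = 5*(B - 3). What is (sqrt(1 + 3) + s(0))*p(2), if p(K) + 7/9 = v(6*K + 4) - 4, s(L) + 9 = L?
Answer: -9779/9 ≈ -1086.6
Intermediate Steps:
q(B) = 5 - 5*B/3 (q(B) = -5*(B - 3)/3 = -5*(-3 + B)/3 = -(-15 + 5*B)/3 = 5 - 5*B/3)
s(L) = -9 + L
v(G) = 10*G (v(G) = (5 - 5/3*(-3))*G = (5 + 5)*G = 10*G)
p(K) = 317/9 + 60*K (p(K) = -7/9 + (10*(6*K + 4) - 4) = -7/9 + (10*(4 + 6*K) - 4) = -7/9 + ((40 + 60*K) - 4) = -7/9 + (36 + 60*K) = 317/9 + 60*K)
(sqrt(1 + 3) + s(0))*p(2) = (sqrt(1 + 3) + (-9 + 0))*(317/9 + 60*2) = (sqrt(4) - 9)*(317/9 + 120) = (2 - 9)*(1397/9) = -7*1397/9 = -9779/9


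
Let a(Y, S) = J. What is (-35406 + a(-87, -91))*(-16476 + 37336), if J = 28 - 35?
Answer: -738715180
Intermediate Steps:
J = -7
a(Y, S) = -7
(-35406 + a(-87, -91))*(-16476 + 37336) = (-35406 - 7)*(-16476 + 37336) = -35413*20860 = -738715180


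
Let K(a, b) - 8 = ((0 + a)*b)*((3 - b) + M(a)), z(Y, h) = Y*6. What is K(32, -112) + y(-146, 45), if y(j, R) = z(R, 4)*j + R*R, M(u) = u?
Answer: -564235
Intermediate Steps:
z(Y, h) = 6*Y
y(j, R) = R² + 6*R*j (y(j, R) = (6*R)*j + R*R = 6*R*j + R² = R² + 6*R*j)
K(a, b) = 8 + a*b*(3 + a - b) (K(a, b) = 8 + ((0 + a)*b)*((3 - b) + a) = 8 + (a*b)*(3 + a - b) = 8 + a*b*(3 + a - b))
K(32, -112) + y(-146, 45) = (8 - 112*32² - 1*32*(-112)² + 3*32*(-112)) + 45*(45 + 6*(-146)) = (8 - 112*1024 - 1*32*12544 - 10752) + 45*(45 - 876) = (8 - 114688 - 401408 - 10752) + 45*(-831) = -526840 - 37395 = -564235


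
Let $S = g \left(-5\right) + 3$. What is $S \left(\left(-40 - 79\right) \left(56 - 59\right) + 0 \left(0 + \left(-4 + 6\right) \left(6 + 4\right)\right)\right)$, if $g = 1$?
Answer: $-714$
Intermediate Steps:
$S = -2$ ($S = 1 \left(-5\right) + 3 = -5 + 3 = -2$)
$S \left(\left(-40 - 79\right) \left(56 - 59\right) + 0 \left(0 + \left(-4 + 6\right) \left(6 + 4\right)\right)\right) = - 2 \left(\left(-40 - 79\right) \left(56 - 59\right) + 0 \left(0 + \left(-4 + 6\right) \left(6 + 4\right)\right)\right) = - 2 \left(\left(-119\right) \left(-3\right) + 0 \left(0 + 2 \cdot 10\right)\right) = - 2 \left(357 + 0 \left(0 + 20\right)\right) = - 2 \left(357 + 0 \cdot 20\right) = - 2 \left(357 + 0\right) = \left(-2\right) 357 = -714$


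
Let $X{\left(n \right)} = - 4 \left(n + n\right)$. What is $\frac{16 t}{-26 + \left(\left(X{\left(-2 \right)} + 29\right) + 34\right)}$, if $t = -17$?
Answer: $- \frac{272}{53} \approx -5.1321$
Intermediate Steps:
$X{\left(n \right)} = - 8 n$ ($X{\left(n \right)} = - 4 \cdot 2 n = - 8 n$)
$\frac{16 t}{-26 + \left(\left(X{\left(-2 \right)} + 29\right) + 34\right)} = \frac{16 \left(-17\right)}{-26 + \left(\left(\left(-8\right) \left(-2\right) + 29\right) + 34\right)} = - \frac{272}{-26 + \left(\left(16 + 29\right) + 34\right)} = - \frac{272}{-26 + \left(45 + 34\right)} = - \frac{272}{-26 + 79} = - \frac{272}{53}$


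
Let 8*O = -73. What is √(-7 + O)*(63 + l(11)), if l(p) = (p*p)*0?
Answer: 63*I*√258/4 ≈ 252.98*I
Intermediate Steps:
O = -73/8 (O = (⅛)*(-73) = -73/8 ≈ -9.1250)
l(p) = 0 (l(p) = p²*0 = 0)
√(-7 + O)*(63 + l(11)) = √(-7 - 73/8)*(63 + 0) = √(-129/8)*63 = (I*√258/4)*63 = 63*I*√258/4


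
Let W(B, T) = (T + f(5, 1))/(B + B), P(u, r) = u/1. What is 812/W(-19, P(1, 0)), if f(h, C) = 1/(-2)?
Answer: -61712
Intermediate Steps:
f(h, C) = -1/2
P(u, r) = u (P(u, r) = u*1 = u)
W(B, T) = (-1/2 + T)/(2*B) (W(B, T) = (T - 1/2)/(B + B) = (-1/2 + T)/((2*B)) = (-1/2 + T)*(1/(2*B)) = (-1/2 + T)/(2*B))
812/W(-19, P(1, 0)) = 812/(((1/4)*(-1 + 2*1)/(-19))) = 812/(((1/4)*(-1/19)*(-1 + 2))) = 812/(((1/4)*(-1/19)*1)) = 812/(-1/76) = 812*(-76) = -61712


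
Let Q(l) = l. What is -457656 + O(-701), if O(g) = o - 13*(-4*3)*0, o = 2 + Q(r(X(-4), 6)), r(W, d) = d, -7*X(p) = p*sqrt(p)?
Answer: -457648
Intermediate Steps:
X(p) = -p**(3/2)/7 (X(p) = -p*sqrt(p)/7 = -p**(3/2)/7)
o = 8 (o = 2 + 6 = 8)
O(g) = 8 (O(g) = 8 - 13*(-4*3)*0 = 8 - (-156)*0 = 8 - 13*0 = 8 + 0 = 8)
-457656 + O(-701) = -457656 + 8 = -457648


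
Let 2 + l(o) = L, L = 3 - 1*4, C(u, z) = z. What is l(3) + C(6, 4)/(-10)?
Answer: -17/5 ≈ -3.4000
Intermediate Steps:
L = -1 (L = 3 - 4 = -1)
l(o) = -3 (l(o) = -2 - 1 = -3)
l(3) + C(6, 4)/(-10) = -3 + 4/(-10) = -3 + 4*(-⅒) = -3 - ⅖ = -17/5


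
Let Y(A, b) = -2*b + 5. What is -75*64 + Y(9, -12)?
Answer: -4771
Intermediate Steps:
Y(A, b) = 5 - 2*b
-75*64 + Y(9, -12) = -75*64 + (5 - 2*(-12)) = -4800 + (5 + 24) = -4800 + 29 = -4771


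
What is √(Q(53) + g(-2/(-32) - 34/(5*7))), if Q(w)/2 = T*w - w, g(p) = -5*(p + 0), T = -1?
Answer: I*√162645/28 ≈ 14.403*I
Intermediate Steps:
g(p) = -5*p
Q(w) = -4*w (Q(w) = 2*(-w - w) = 2*(-2*w) = -4*w)
√(Q(53) + g(-2/(-32) - 34/(5*7))) = √(-4*53 - 5*(-2/(-32) - 34/(5*7))) = √(-212 - 5*(-2*(-1/32) - 34/35)) = √(-212 - 5*(1/16 - 34*1/35)) = √(-212 - 5*(1/16 - 34/35)) = √(-212 - 5*(-509/560)) = √(-212 + 509/112) = √(-23235/112) = I*√162645/28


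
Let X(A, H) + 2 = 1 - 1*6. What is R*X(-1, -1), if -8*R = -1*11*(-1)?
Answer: 77/8 ≈ 9.6250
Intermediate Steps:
X(A, H) = -7 (X(A, H) = -2 + (1 - 1*6) = -2 + (1 - 6) = -2 - 5 = -7)
R = -11/8 (R = -(-1*11)*(-1)/8 = -(-11)*(-1)/8 = -⅛*11 = -11/8 ≈ -1.3750)
R*X(-1, -1) = -11/8*(-7) = 77/8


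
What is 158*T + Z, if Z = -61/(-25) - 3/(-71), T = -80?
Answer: -22431594/1775 ≈ -12638.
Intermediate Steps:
Z = 4406/1775 (Z = -61*(-1/25) - 3*(-1/71) = 61/25 + 3/71 = 4406/1775 ≈ 2.4823)
158*T + Z = 158*(-80) + 4406/1775 = -12640 + 4406/1775 = -22431594/1775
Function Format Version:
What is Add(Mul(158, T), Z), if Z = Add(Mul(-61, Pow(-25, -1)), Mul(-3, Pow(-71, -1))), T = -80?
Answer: Rational(-22431594, 1775) ≈ -12638.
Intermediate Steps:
Z = Rational(4406, 1775) (Z = Add(Mul(-61, Rational(-1, 25)), Mul(-3, Rational(-1, 71))) = Add(Rational(61, 25), Rational(3, 71)) = Rational(4406, 1775) ≈ 2.4823)
Add(Mul(158, T), Z) = Add(Mul(158, -80), Rational(4406, 1775)) = Add(-12640, Rational(4406, 1775)) = Rational(-22431594, 1775)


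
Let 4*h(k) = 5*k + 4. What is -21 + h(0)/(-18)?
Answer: -379/18 ≈ -21.056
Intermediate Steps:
h(k) = 1 + 5*k/4 (h(k) = (5*k + 4)/4 = (4 + 5*k)/4 = 1 + 5*k/4)
-21 + h(0)/(-18) = -21 + (1 + (5/4)*0)/(-18) = -21 + (1 + 0)*(-1/18) = -21 + 1*(-1/18) = -21 - 1/18 = -379/18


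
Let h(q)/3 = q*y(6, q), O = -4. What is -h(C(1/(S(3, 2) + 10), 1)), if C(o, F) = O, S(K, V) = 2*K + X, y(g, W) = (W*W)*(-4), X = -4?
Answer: -768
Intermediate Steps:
y(g, W) = -4*W**2 (y(g, W) = W**2*(-4) = -4*W**2)
S(K, V) = -4 + 2*K (S(K, V) = 2*K - 4 = -4 + 2*K)
C(o, F) = -4
h(q) = -12*q**3 (h(q) = 3*(q*(-4*q**2)) = 3*(-4*q**3) = -12*q**3)
-h(C(1/(S(3, 2) + 10), 1)) = -(-12)*(-4)**3 = -(-12)*(-64) = -1*768 = -768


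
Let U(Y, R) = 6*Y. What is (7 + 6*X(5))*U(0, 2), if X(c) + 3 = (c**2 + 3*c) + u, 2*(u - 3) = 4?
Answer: 0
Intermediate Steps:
u = 5 (u = 3 + (1/2)*4 = 3 + 2 = 5)
X(c) = 2 + c**2 + 3*c (X(c) = -3 + ((c**2 + 3*c) + 5) = -3 + (5 + c**2 + 3*c) = 2 + c**2 + 3*c)
(7 + 6*X(5))*U(0, 2) = (7 + 6*(2 + 5**2 + 3*5))*(6*0) = (7 + 6*(2 + 25 + 15))*0 = (7 + 6*42)*0 = (7 + 252)*0 = 259*0 = 0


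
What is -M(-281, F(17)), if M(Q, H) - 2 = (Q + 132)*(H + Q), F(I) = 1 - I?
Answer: -44255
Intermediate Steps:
M(Q, H) = 2 + (132 + Q)*(H + Q) (M(Q, H) = 2 + (Q + 132)*(H + Q) = 2 + (132 + Q)*(H + Q))
-M(-281, F(17)) = -(2 + (-281)**2 + 132*(1 - 1*17) + 132*(-281) + (1 - 1*17)*(-281)) = -(2 + 78961 + 132*(1 - 17) - 37092 + (1 - 17)*(-281)) = -(2 + 78961 + 132*(-16) - 37092 - 16*(-281)) = -(2 + 78961 - 2112 - 37092 + 4496) = -1*44255 = -44255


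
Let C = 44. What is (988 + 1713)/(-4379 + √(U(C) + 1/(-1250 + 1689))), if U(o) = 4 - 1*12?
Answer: -5192351081/8418109910 - 2701*I*√1541329/8418109910 ≈ -0.61681 - 0.00039834*I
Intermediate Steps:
U(o) = -8 (U(o) = 4 - 12 = -8)
(988 + 1713)/(-4379 + √(U(C) + 1/(-1250 + 1689))) = (988 + 1713)/(-4379 + √(-8 + 1/(-1250 + 1689))) = 2701/(-4379 + √(-8 + 1/439)) = 2701/(-4379 + √(-3511/439)) = 2701/(-4379 + I*√1541329/439)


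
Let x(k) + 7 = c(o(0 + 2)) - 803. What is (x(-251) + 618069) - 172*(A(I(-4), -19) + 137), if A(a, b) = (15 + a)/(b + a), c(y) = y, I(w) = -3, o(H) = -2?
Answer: 6531655/11 ≈ 5.9379e+5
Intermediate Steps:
A(a, b) = (15 + a)/(a + b)
x(k) = -812 (x(k) = -7 + (-2 - 803) = -7 - 805 = -812)
(x(-251) + 618069) - 172*(A(I(-4), -19) + 137) = (-812 + 618069) - 172*((15 - 3)/(-3 - 19) + 137) = 617257 - 172*(12/(-22) + 137) = 617257 - 172*(-1/22*12 + 137) = 617257 - 172*(-6/11 + 137) = 617257 - 172*1501/11 = 617257 - 258172/11 = 6531655/11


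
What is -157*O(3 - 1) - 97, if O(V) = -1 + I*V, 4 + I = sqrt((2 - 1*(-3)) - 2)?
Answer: 1316 - 314*sqrt(3) ≈ 772.14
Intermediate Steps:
I = -4 + sqrt(3) (I = -4 + sqrt((2 - 1*(-3)) - 2) = -4 + sqrt((2 + 3) - 2) = -4 + sqrt(5 - 2) = -4 + sqrt(3) ≈ -2.2679)
O(V) = -1 + V*(-4 + sqrt(3)) (O(V) = -1 + (-4 + sqrt(3))*V = -1 + V*(-4 + sqrt(3)))
-157*O(3 - 1) - 97 = -157*(-1 - (3 - 1)*(4 - sqrt(3))) - 97 = -157*(-1 - 1*2*(4 - sqrt(3))) - 97 = -157*(-1 + (-8 + 2*sqrt(3))) - 97 = -157*(-9 + 2*sqrt(3)) - 97 = (1413 - 314*sqrt(3)) - 97 = 1316 - 314*sqrt(3)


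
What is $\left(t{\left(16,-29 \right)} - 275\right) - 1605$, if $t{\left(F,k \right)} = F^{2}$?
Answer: $-1624$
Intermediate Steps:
$\left(t{\left(16,-29 \right)} - 275\right) - 1605 = \left(16^{2} - 275\right) - 1605 = \left(256 - 275\right) - 1605 = -19 - 1605 = -1624$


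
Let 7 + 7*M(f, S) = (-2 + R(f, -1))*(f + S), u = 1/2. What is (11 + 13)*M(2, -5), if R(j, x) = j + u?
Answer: -204/7 ≈ -29.143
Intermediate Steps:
u = ½ ≈ 0.50000
R(j, x) = ½ + j (R(j, x) = j + ½ = ½ + j)
M(f, S) = -1 + (-3/2 + f)*(S + f)/7 (M(f, S) = -1 + ((-2 + (½ + f))*(f + S))/7 = -1 + ((-3/2 + f)*(S + f))/7 = -1 + (-3/2 + f)*(S + f)/7)
(11 + 13)*M(2, -5) = (11 + 13)*(-1 - 3/14*(-5) - 3/14*2 + (⅐)*2² + (⅐)*(-5)*2) = 24*(-1 + 15/14 - 3/7 + (⅐)*4 - 10/7) = 24*(-1 + 15/14 - 3/7 + 4/7 - 10/7) = 24*(-17/14) = -204/7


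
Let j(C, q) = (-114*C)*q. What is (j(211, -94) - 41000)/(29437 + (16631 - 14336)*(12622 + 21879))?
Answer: 555019/19802308 ≈ 0.028028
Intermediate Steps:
j(C, q) = -114*C*q
(j(211, -94) - 41000)/(29437 + (16631 - 14336)*(12622 + 21879)) = (-114*211*(-94) - 41000)/(29437 + (16631 - 14336)*(12622 + 21879)) = (2261076 - 41000)/(29437 + 2295*34501) = 2220076/(29437 + 79179795) = 2220076/79209232 = 2220076*(1/79209232) = 555019/19802308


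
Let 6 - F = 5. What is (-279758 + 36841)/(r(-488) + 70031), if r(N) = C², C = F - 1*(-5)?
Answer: -242917/70067 ≈ -3.4669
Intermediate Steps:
F = 1 (F = 6 - 1*5 = 6 - 5 = 1)
C = 6 (C = 1 - 1*(-5) = 1 + 5 = 6)
r(N) = 36 (r(N) = 6² = 36)
(-279758 + 36841)/(r(-488) + 70031) = (-279758 + 36841)/(36 + 70031) = -242917/70067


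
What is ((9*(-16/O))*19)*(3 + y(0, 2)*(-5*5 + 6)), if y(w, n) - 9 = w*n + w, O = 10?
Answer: 229824/5 ≈ 45965.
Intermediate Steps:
y(w, n) = 9 + w + n*w (y(w, n) = 9 + (w*n + w) = 9 + (n*w + w) = 9 + (w + n*w) = 9 + w + n*w)
((9*(-16/O))*19)*(3 + y(0, 2)*(-5*5 + 6)) = ((9*(-16/10))*19)*(3 + (9 + 0 + 2*0)*(-5*5 + 6)) = ((9*(-16*⅒))*19)*(3 + (9 + 0 + 0)*(-25 + 6)) = ((9*(-8/5))*19)*(3 + 9*(-19)) = (-72/5*19)*(3 - 171) = -1368/5*(-168) = 229824/5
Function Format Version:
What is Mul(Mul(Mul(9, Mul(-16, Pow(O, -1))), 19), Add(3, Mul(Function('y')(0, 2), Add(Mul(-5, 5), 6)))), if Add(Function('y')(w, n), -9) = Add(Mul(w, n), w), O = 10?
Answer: Rational(229824, 5) ≈ 45965.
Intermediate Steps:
Function('y')(w, n) = Add(9, w, Mul(n, w)) (Function('y')(w, n) = Add(9, Add(Mul(w, n), w)) = Add(9, Add(Mul(n, w), w)) = Add(9, Add(w, Mul(n, w))) = Add(9, w, Mul(n, w)))
Mul(Mul(Mul(9, Mul(-16, Pow(O, -1))), 19), Add(3, Mul(Function('y')(0, 2), Add(Mul(-5, 5), 6)))) = Mul(Mul(Mul(9, Mul(-16, Pow(10, -1))), 19), Add(3, Mul(Add(9, 0, Mul(2, 0)), Add(Mul(-5, 5), 6)))) = Mul(Mul(Mul(9, Mul(-16, Rational(1, 10))), 19), Add(3, Mul(Add(9, 0, 0), Add(-25, 6)))) = Mul(Mul(Mul(9, Rational(-8, 5)), 19), Add(3, Mul(9, -19))) = Mul(Mul(Rational(-72, 5), 19), Add(3, -171)) = Mul(Rational(-1368, 5), -168) = Rational(229824, 5)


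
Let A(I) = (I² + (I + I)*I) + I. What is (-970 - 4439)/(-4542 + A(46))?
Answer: -5409/1852 ≈ -2.9206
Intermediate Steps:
A(I) = I + 3*I² (A(I) = (I² + (2*I)*I) + I = (I² + 2*I²) + I = 3*I² + I = I + 3*I²)
(-970 - 4439)/(-4542 + A(46)) = (-970 - 4439)/(-4542 + 46*(1 + 3*46)) = -5409/(-4542 + 46*(1 + 138)) = -5409/(-4542 + 46*139) = -5409/(-4542 + 6394) = -5409/1852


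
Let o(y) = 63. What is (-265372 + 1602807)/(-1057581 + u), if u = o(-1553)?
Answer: -121585/96138 ≈ -1.2647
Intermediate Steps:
u = 63
(-265372 + 1602807)/(-1057581 + u) = (-265372 + 1602807)/(-1057581 + 63) = 1337435/(-1057518) = 1337435*(-1/1057518) = -121585/96138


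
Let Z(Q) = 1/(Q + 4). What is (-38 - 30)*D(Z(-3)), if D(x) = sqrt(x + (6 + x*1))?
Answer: -136*sqrt(2) ≈ -192.33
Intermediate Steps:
Z(Q) = 1/(4 + Q)
D(x) = sqrt(6 + 2*x) (D(x) = sqrt(x + (6 + x)) = sqrt(6 + 2*x))
(-38 - 30)*D(Z(-3)) = (-38 - 30)*sqrt(6 + 2/(4 - 3)) = -68*sqrt(6 + 2/1) = -68*sqrt(6 + 2*1) = -68*sqrt(6 + 2) = -136*sqrt(2)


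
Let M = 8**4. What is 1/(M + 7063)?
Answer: 1/11159 ≈ 8.9614e-5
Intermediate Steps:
M = 4096
1/(M + 7063) = 1/(4096 + 7063) = 1/11159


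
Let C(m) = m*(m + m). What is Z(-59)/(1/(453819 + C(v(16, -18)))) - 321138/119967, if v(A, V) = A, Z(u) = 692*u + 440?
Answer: -733778972502338/39989 ≈ -1.8350e+10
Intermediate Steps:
Z(u) = 440 + 692*u
C(m) = 2*m**2 (C(m) = m*(2*m) = 2*m**2)
Z(-59)/(1/(453819 + C(v(16, -18)))) - 321138/119967 = (440 + 692*(-59))/(1/(453819 + 2*16**2)) - 321138/119967 = (440 - 40828)/(1/(453819 + 2*256)) - 321138*1/119967 = -40388/(1/(453819 + 512)) - 107046/39989 = -40388/(1/454331) - 107046/39989 = -40388/1/454331 - 107046/39989 = -40388*454331 - 107046/39989 = -18349520428 - 107046/39989 = -733778972502338/39989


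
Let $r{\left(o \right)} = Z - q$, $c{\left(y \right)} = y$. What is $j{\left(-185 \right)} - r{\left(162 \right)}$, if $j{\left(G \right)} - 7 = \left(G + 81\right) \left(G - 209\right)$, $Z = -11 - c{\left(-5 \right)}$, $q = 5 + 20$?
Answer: $41014$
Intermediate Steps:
$q = 25$
$Z = -6$ ($Z = -11 - -5 = -11 + 5 = -6$)
$r{\left(o \right)} = -31$ ($r{\left(o \right)} = -6 - 25 = -31$)
$j{\left(G \right)} = 7 + \left(-209 + G\right) \left(81 + G\right)$ ($j{\left(G \right)} = 7 + \left(G + 81\right) \left(G - 209\right) = 7 + \left(81 + G\right) \left(-209 + G\right) = 7 + \left(-209 + G\right) \left(81 + G\right)$)
$j{\left(-185 \right)} - r{\left(162 \right)} = \left(-16922 + \left(-185\right)^{2} - -23680\right) - -31 = \left(-16922 + 34225 + 23680\right) + 31 = 40983 + 31 = 41014$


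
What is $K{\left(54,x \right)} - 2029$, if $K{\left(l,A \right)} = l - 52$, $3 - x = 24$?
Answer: $-2027$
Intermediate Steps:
$x = -21$ ($x = 3 - 24 = -21$)
$K{\left(l,A \right)} = -52 + l$
$K{\left(54,x \right)} - 2029 = \left(-52 + 54\right) - 2029 = 2 - 2029 = -2027$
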